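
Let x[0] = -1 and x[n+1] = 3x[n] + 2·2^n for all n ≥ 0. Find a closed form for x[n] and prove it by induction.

Claim: x[n] = 3^n − 2·2^n.

Base case: x[0] = -1, and 3^0 − 2·2^0 = 1 − 2 = -1.
Assume x[j] = 3^j − 2·2^j for some j ≥ 0.
Then x[j+1] = 3x[j] + 2·2^j = 3·(3^j − 2·2^j) + 2·2^j = 3^{j+1} − 6·2^j + 2·2^j = 3^{j+1} − 4·2^j = 3^{j+1} − 2·2^{j+1}.
So the formula holds for j+1, and by induction x[n] = 3^n − 2·2^n for all n ≥ 0.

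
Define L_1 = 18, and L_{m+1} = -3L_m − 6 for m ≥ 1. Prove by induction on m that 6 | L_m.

Base case: L_1 = 18 = 6·3, so 6 | L_1.
Assume 6 | L_k, so L_k = 6t for some integer t.
Then L_{k+1} = -3L_k − 6 = -3·(6t) − 6 = 6(-3t − 1), so 6 | L_{k+1}.
By induction, 6 | L_m for all m ≥ 1.

6 | L_m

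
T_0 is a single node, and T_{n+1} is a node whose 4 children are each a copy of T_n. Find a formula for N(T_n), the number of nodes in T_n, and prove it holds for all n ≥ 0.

Claim: N(T_n) = (4^{n+1} − 1)/3.

Base case: N(T_0) = 1, and (4^{0+1} − 1)/3 = 1.
Assume N(T_r) = (4^{r+1} − 1)/3.
Then N(T_{r+1}) = 1 + 4N(T_r) = 1 + 4·(4^{r+1} − 1)/3 = 1 + (4^{r+2} − 4)/3 = (3 + 4^{r+2} − 4)/3 = (4^{r+2} − 1)/3.
Hence N(T_n) = (4^{n+1} − 1)/3 for every n ≥ 0, by induction.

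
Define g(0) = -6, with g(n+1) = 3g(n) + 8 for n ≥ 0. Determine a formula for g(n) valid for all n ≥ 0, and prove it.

Claim: g(n) = -2·3^n − 4.

Base case: g(0) = -6, and -2·3^0 − 4 = -2 − 4 = -6.
Assume g(k) = -2·3^k − 4 for some k ≥ 0.
Then g(k+1) = 3g(k) + 8 = 3·(-2·3^k − 4) + 8 = -6·3^k − 12 + 8 = -2·3^{k+1} − 4.
By induction, g(n) = -2·3^n − 4 for all n ≥ 0.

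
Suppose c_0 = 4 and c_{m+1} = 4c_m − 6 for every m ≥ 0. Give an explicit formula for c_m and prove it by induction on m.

Claim: c_m = 2·4^m + 2.

Base case: c_0 = 4, and 2·4^0 + 2 = 2 + 2 = 4.
Assume c_j = 2·4^j + 2 for some j ≥ 0.
Then c_{j+1} = 4c_j − 6 = 4·(2·4^j + 2) − 6 = 8·4^j + 8 − 6 = 2·4^{j+1} + 2.
By induction, c_m = 2·4^m + 2 for all m ≥ 0.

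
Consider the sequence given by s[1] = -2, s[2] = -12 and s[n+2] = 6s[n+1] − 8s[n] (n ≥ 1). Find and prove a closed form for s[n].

Claim: s[n] = 2^n − 4^n.

Base cases: s[1] = -2 and 2^1 − 4^1 = -2; s[2] = -12 and 2^2 − 4^2 = -12.
Assume s[j] = 2^j − 4^j for all 1 ≤ j ≤ m, where m ≥ 2.
Then s[m+1] = 6s[m] − 8s[m−1] = 6·(2^m − 4^m) − 8·(2^{m−1} − 4^{m−1}) = (6·2 − 8)2^{m−1} − (6·4 − 8)4^{m−1} = 4·2^{m−1} − 16·4^{m−1} = 2^{m+1} − 4^{m+1}.
Hence s[n] = 2^n − 4^n for every n ≥ 1, by strong induction.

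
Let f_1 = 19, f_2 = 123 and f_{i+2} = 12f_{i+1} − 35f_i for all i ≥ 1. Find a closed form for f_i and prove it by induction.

Claim: f_i = 2·7^i + 5^i.

Base cases: f_1 = 19 and 2·7^1 + 5^1 = 19; f_2 = 123 and 2·7^2 + 5^2 = 123.
Assume f_j = 2·7^j + 5^j for all 1 ≤ j ≤ m, where m ≥ 2.
Then f_{m+1} = 12f_m − 35f_{m−1} = 12·(2·7^m + 5^m) − 35·(2·7^{m−1} + 5^{m−1}) = 2·(12·7 − 35)7^{m−1} + (12·5 − 35)5^{m−1} = 98·7^{m−1} + 25·5^{m−1} = 2·7^{m+1} + 5^{m+1}.
Hence f_i = 2·7^i + 5^i for every i ≥ 1, by strong induction.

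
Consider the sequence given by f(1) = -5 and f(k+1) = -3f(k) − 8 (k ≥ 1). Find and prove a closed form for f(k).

Claim: f(k) = (-3)^k − 2.

Base case: f(1) = -5, and (-3)^1 − 2 = -3 − 2 = -5.
Assume f(r) = (-3)^r − 2 for some r ≥ 1.
Then f(r+1) = -3f(r) − 8 = -3·((-3)^r − 2) − 8 = -3·(-3)^r + 6 − 8 = (-3)^{r+1} − 2.
So the formula holds for r+1, and by induction f(k) = (-3)^k − 2 for all k ≥ 1.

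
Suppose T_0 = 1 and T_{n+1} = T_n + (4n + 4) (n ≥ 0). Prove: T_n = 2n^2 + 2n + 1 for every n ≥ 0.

Base case: T_0 = 1, and 2·0^2 + 2·0 + 1 = 1.
Assume T_m = 2m^2 + 2m + 1.
Then T_{m+1} = T_m + (4m + 4) = (2m^2 + 2m + 1) + (4m + 4) = 2m^2 + 6m + 5,
and 2·(m+1)^2 + 2·(m+1) + 1 = 2m^2 + 6m + 5.
Hence T_n = 2n^2 + 2n + 1 for every n ≥ 0, by induction.

T_n = 2n^2 + 2n + 1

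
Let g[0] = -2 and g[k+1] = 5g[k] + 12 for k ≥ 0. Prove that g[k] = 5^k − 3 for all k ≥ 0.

Base case: g[0] = -2, and 5^0 − 3 = 1 − 3 = -2.
Assume g[j] = 5^j − 3 for some j ≥ 0.
Then g[j+1] = 5g[j] + 12 = 5·(5^j − 3) + 12 = 5^{j+1} − 15 + 12 = 5^{j+1} − 3.
So the formula holds for j+1, and by induction g[k] = 5^k − 3 for all k ≥ 0.

g[k] = 5^k − 3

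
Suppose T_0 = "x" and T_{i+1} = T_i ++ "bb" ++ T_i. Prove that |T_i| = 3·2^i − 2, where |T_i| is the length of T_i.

Base case: |T_0| = 1, and 3·2^0 − 2 = 1.
Assume |T_k| = 3·2^k − 2.
Then |T_{k+1}| = |T_k| + 2 + |T_k| = 2|T_k| + 2 = 2(3·2^k − 2) + 2 = 3·2^{k+1} − 4 + 2 = 3·2^{k+1} − 2.
By induction, |T_i| = 3·2^i − 2 for all i ≥ 0.

|T_i| = 3·2^i − 2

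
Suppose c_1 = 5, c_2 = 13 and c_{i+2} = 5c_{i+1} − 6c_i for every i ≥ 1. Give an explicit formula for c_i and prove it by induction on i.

Claim: c_i = 2^i + 3^i.

Base cases: c_1 = 5 and 2^1 + 3^1 = 5; c_2 = 13 and 2^2 + 3^2 = 13.
Assume c_t = 2^t + 3^t for all 1 ≤ t ≤ j, where j ≥ 2.
Then c_{j+1} = 5c_j − 6c_{j−1} = 5·(2^j + 3^j) − 6·(2^{j−1} + 3^{j−1}) = (5·2 − 6)2^{j−1} + (5·3 − 6)3^{j−1} = 4·2^{j−1} + 9·3^{j−1} = 2^{j+1} + 3^{j+1}.
Hence c_i = 2^i + 3^i for every i ≥ 1, by strong induction.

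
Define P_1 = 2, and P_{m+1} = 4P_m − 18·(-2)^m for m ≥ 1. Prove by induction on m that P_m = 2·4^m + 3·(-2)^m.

Base case: P_1 = 2, and 2·4^1 + 3·(-2)^1 = 8 − 6 = 2.
Assume P_j = 2·4^j + 3·(-2)^j for some j ≥ 1.
Then P_{j+1} = 4P_j − 18·(-2)^j = 4·(2·4^j + 3·(-2)^j) − 18·(-2)^j = 2·4^{j+1} + 12·(-2)^j − 18·(-2)^j = 2·4^{j+1} − 6·(-2)^j = 2·4^{j+1} + 3·(-2)^{j+1}.
So the formula holds for j+1, and by induction P_m = 2·4^m + 3·(-2)^m for all m ≥ 1.

P_m = 2·4^m + 3·(-2)^m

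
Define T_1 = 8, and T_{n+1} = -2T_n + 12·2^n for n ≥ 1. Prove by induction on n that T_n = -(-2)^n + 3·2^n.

Base case: T_1 = 8, and -(-2)^1 + 3·2^1 = 2 + 6 = 8.
Assume T_j = -(-2)^j + 3·2^j for some j ≥ 1.
Then T_{j+1} = -2T_j + 12·2^j = -2·(-(-2)^j + 3·2^j) + 12·2^j = -(-2)^{j+1} − 6·2^j + 12·2^j = -(-2)^{j+1} + 6·2^j = -(-2)^{j+1} + 3·2^{j+1}.
By induction, T_n = -(-2)^n + 3·2^n for all n ≥ 1.

T_n = -(-2)^n + 3·2^n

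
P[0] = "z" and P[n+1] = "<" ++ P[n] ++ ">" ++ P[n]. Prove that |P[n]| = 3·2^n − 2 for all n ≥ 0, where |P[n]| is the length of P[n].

Base case: |P[0]| = 1, and 3·2^0 − 2 = 1.
Assume |P[j]| = 3·2^j − 2.
Then |P[j+1]| = 1 + |P[j]| + 1 + |P[j]| = 2|P[j]| + 2 = 2(3·2^j − 2) + 2 = 3·2^{j+1} − 4 + 2 = 3·2^{j+1} − 2.
So the formula holds for j+1, and by induction |P[n]| = 3·2^n − 2 for all n ≥ 0.

|P[n]| = 3·2^n − 2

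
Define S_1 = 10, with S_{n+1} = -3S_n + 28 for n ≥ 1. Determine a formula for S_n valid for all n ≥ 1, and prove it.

Claim: S_n = -(-3)^n + 7.

Base case: S_1 = 10, and -(-3)^1 + 7 = 3 + 7 = 10.
Assume S_j = -(-3)^j + 7 for some j ≥ 1.
Then S_{j+1} = -3S_j + 28 = -3·(-(-3)^j + 7) + 28 = 3·(-3)^j − 21 + 28 = -(-3)^{j+1} + 7.
Hence S_n = -(-3)^n + 7 for every n ≥ 1, by induction.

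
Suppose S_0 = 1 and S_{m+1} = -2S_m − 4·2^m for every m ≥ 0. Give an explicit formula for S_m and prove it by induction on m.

Claim: S_m = 2·(-2)^m − 2^m.

Base case: S_0 = 1, and 2·(-2)^0 − 2^0 = 2 − 1 = 1.
Assume S_r = 2·(-2)^r − 2^r for some r ≥ 0.
Then S_{r+1} = -2S_r − 4·2^r = -2·(2·(-2)^r − 2^r) − 4·2^r = 2·(-2)^{r+1} + 2·2^r − 4·2^r = 2·(-2)^{r+1} − 2·2^r = 2·(-2)^{r+1} − 2^{r+1}.
So the formula holds for r+1, and by induction S_m = 2·(-2)^m − 2^m for all m ≥ 0.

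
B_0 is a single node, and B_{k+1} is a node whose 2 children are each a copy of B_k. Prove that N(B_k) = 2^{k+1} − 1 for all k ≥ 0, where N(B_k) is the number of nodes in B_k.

Base case: N(B_0) = 1, and 2^{0+1} − 1 = 1.
Assume N(B_m) = 2^{m+1} − 1.
Then N(B_{m+1}) = 1 + 2N(B_m) = 1 + 2(2^{m+1} − 1) = 2^{m+2} − 2 + 1 = 2^{m+2} − 1.
Hence N(B_k) = 2^{k+1} − 1 for every k ≥ 0, by induction.

N(B_k) = 2^{k+1} − 1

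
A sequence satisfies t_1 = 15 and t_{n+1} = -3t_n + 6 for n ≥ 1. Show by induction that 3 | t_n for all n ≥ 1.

Base case: t_1 = 15 = 3·5, so 3 | t_1.
Assume 3 | t_m, so t_m = 3s for some integer s.
Then t_{m+1} = -3t_m + 6 = -3·(3s) + 6 = 3(-3s + 2), so 3 | t_{m+1}.
This completes the inductive step, so 3 | t_n for all n ≥ 1.

3 | t_n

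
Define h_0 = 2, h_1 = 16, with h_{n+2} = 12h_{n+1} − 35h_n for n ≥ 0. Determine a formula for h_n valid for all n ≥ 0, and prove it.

Claim: h_n = 3·7^n − 5^n.

Base cases: h_0 = 2 and 3·7^0 − 5^0 = 2; h_1 = 16 and 3·7^1 − 5^1 = 16.
Assume h_i = 3·7^i − 5^i for all 0 ≤ i ≤ j, where j ≥ 1.
Then h_{j+1} = 12h_j − 35h_{j−1} = 12·(3·7^j − 5^j) − 35·(3·7^{j−1} − 5^{j−1}) = 3·(12·7 − 35)7^{j−1} − (12·5 − 35)5^{j−1} = 147·7^{j−1} − 25·5^{j−1} = 3·7^{j+1} − 5^{j+1}.
This completes the inductive step, so h_n = 3·7^n − 5^n for all n ≥ 0.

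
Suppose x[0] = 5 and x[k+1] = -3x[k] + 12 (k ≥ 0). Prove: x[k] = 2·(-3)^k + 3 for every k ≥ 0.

Base case: x[0] = 5, and 2·(-3)^0 + 3 = 2 + 3 = 5.
Assume x[j] = 2·(-3)^j + 3 for some j ≥ 0.
Then x[j+1] = -3x[j] + 12 = -3·(2·(-3)^j + 3) + 12 = -6·(-3)^j − 9 + 12 = 2·(-3)^{j+1} + 3.
This completes the inductive step, so x[k] = 2·(-3)^k + 3 for all k ≥ 0.

x[k] = 2·(-3)^k + 3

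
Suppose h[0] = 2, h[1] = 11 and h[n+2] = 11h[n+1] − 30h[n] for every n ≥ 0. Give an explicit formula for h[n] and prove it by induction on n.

Claim: h[n] = 6^n + 5^n.

Base cases: h[0] = 2 and 6^0 + 5^0 = 2; h[1] = 11 and 6^1 + 5^1 = 11.
Assume h[j] = 6^j + 5^j for all 0 ≤ j ≤ k, where k ≥ 1.
Then h[k+1] = 11h[k] − 30h[k−1] = 11·(6^k + 5^k) − 30·(6^{k−1} + 5^{k−1}) = (11·6 − 30)6^{k−1} + (11·5 − 30)5^{k−1} = 36·6^{k−1} + 25·5^{k−1} = 6^{k+1} + 5^{k+1}.
Hence h[n] = 6^n + 5^n for every n ≥ 0, by strong induction.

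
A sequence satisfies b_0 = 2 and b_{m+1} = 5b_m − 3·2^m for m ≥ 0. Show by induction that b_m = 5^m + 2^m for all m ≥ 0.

Base case: b_0 = 2, and 5^0 + 2^0 = 1 + 1 = 2.
Assume b_r = 5^r + 2^r for some r ≥ 0.
Then b_{r+1} = 5b_r − 3·2^r = 5·(5^r + 2^r) − 3·2^r = 5^{r+1} + 5·2^r − 3·2^r = 5^{r+1} + 2·2^r = 5^{r+1} + 2^{r+1}.
Hence b_m = 5^m + 2^m for every m ≥ 0, by induction.

b_m = 5^m + 2^m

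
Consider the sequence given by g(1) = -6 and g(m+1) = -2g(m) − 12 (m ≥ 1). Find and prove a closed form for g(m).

Claim: g(m) = (-2)^m − 4.

Base case: g(1) = -6, and (-2)^1 − 4 = -2 − 4 = -6.
Assume g(j) = (-2)^j − 4 for some j ≥ 1.
Then g(j+1) = -2g(j) − 12 = -2·((-2)^j − 4) − 12 = -2·(-2)^j + 8 − 12 = (-2)^{j+1} − 4.
So the formula holds for j+1, and by induction g(m) = (-2)^m − 4 for all m ≥ 1.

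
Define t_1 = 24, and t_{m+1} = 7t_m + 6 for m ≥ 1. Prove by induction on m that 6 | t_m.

Base case: t_1 = 24 = 6·4, so 6 | t_1.
Assume 6 | t_k, so t_k = 6s for some integer s.
Then t_{k+1} = 7t_k + 6 = 7·(6s) + 6 = 6(7s + 1), so 6 | t_{k+1}.
So the property holds for k+1, and by induction 6 | t_m for all m ≥ 1.

6 | t_m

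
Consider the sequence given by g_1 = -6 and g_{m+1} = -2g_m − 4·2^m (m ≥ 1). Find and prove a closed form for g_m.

Claim: g_m = 2·(-2)^m − 2^m.

Base case: g_1 = -6, and 2·(-2)^1 − 2^1 = -4 − 2 = -6.
Assume g_j = 2·(-2)^j − 2^j for some j ≥ 1.
Then g_{j+1} = -2g_j − 4·2^j = -2·(2·(-2)^j − 2^j) − 4·2^j = 2·(-2)^{j+1} + 2·2^j − 4·2^j = 2·(-2)^{j+1} − 2·2^j = 2·(-2)^{j+1} − 2^{j+1}.
So the formula holds for j+1, and by induction g_m = 2·(-2)^m − 2^m for all m ≥ 1.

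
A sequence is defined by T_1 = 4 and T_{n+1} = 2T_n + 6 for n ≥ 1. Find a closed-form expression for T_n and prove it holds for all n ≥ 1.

Claim: T_n = 5·2^n − 6.

Base case: T_1 = 4, and 5·2^1 − 6 = 10 − 6 = 4.
Assume T_r = 5·2^r − 6 for some r ≥ 1.
Then T_{r+1} = 2T_r + 6 = 2·(5·2^r − 6) + 6 = 10·2^r − 12 + 6 = 5·2^{r+1} − 6.
This completes the inductive step, so T_n = 5·2^n − 6 for all n ≥ 1.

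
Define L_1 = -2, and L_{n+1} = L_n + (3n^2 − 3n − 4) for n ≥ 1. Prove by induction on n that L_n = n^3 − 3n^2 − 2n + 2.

Base case: L_1 = -2, and 1^3 − 3·1^2 − 2·1 + 2 = -2.
Assume L_m = m^3 − 3m^2 − 2m + 2.
Then L_{m+1} = L_m + (3m^2 − 3m − 4) = (m^3 − 3m^2 − 2m + 2) + (3m^2 − 3m − 4) = m^3 − 5m − 2,
and (m+1)^3 − 3·(m+1)^2 − 2·(m+1) + 2 = m^3 − 5m − 2.
By induction, L_n = n^3 − 3n^2 − 2n + 2 for all n ≥ 1.

L_n = n^3 − 3n^2 − 2n + 2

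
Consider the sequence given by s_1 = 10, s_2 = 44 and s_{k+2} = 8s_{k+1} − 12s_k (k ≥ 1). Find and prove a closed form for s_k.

Claim: s_k = 6^k + 2·2^k.

Base cases: s_1 = 10 and 6^1 + 2·2^1 = 10; s_2 = 44 and 6^2 + 2·2^2 = 44.
Assume s_i = 6^i + 2·2^i for all 1 ≤ i ≤ j, where j ≥ 2.
Then s_{j+1} = 8s_j − 12s_{j−1} = 8·(6^j + 2·2^j) − 12·(6^{j−1} + 2·2^{j−1}) = (8·6 − 12)6^{j−1} + 2·(8·2 − 12)2^{j−1} = 36·6^{j−1} + 8·2^{j−1} = 6^{j+1} + 2·2^{j+1}.
Hence s_k = 6^k + 2·2^k for every k ≥ 1, by strong induction.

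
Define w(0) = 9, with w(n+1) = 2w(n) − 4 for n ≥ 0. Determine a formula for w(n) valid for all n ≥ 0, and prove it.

Claim: w(n) = 5·2^n + 4.

Base case: w(0) = 9, and 5·2^0 + 4 = 5 + 4 = 9.
Assume w(r) = 5·2^r + 4 for some r ≥ 0.
Then w(r+1) = 2w(r) − 4 = 2·(5·2^r + 4) − 4 = 10·2^r + 8 − 4 = 5·2^{r+1} + 4.
By induction, w(n) = 5·2^n + 4 for all n ≥ 0.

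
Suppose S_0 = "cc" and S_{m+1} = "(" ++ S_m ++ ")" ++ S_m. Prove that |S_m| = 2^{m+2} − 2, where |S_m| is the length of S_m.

Base case: |S_0| = 2, and 2^{0+2} − 2 = 2.
Assume |S_j| = 2^{j+2} − 2.
Then |S_{j+1}| = 1 + |S_j| + 1 + |S_j| = 2|S_j| + 2 = 2(2^{j+2} − 2) + 2 = 2^{j+3} − 4 + 2 = 2^{j+3} − 2.
By induction, |S_m| = 2^{m+2} − 2 for all m ≥ 0.

|S_m| = 2^{m+2} − 2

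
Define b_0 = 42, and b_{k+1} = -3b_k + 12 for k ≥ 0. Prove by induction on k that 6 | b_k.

Base case: b_0 = 42 = 6·7, so 6 | b_0.
Assume 6 | b_m, so b_m = 6t for some integer t.
Then b_{m+1} = -3b_m + 12 = -3·(6t) + 12 = 6(-3t + 2), so 6 | b_{m+1}.
This completes the inductive step, so 6 | b_k for all k ≥ 0.

6 | b_k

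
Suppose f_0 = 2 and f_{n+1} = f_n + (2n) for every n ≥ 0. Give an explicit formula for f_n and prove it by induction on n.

Claim: f_n = n^2 − n + 2.

Base case: f_0 = 2, and 0^2 − 0 + 2 = 2.
Assume f_r = r^2 − r + 2.
Then f_{r+1} = f_r + (2r) = (r^2 − r + 2) + (2r) = r^2 + r + 2,
and (r+1)^2 − (r+1) + 2 = r^2 + r + 2.
This completes the inductive step, so f_n = n^2 − n + 2 for all n ≥ 0.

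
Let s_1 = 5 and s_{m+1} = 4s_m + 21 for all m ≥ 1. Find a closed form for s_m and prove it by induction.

Claim: s_m = 3·4^m − 7.

Base case: s_1 = 5, and 3·4^1 − 7 = 12 − 7 = 5.
Assume s_j = 3·4^j − 7 for some j ≥ 1.
Then s_{j+1} = 4s_j + 21 = 4·(3·4^j − 7) + 21 = 12·4^j − 28 + 21 = 3·4^{j+1} − 7.
Hence s_m = 3·4^m − 7 for every m ≥ 1, by induction.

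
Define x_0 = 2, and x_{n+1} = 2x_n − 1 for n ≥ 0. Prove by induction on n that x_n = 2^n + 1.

Base case: x_0 = 2, and 2^0 + 1 = 1 + 1 = 2.
Assume x_r = 2^r + 1 for some r ≥ 0.
Then x_{r+1} = 2x_r − 1 = 2·(2^r + 1) − 1 = 2^{r+1} + 2 − 1 = 2^{r+1} + 1.
By induction, x_n = 2^n + 1 for all n ≥ 0.

x_n = 2^n + 1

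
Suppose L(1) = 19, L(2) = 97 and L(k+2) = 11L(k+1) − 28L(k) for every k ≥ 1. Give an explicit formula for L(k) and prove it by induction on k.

Claim: L(k) = 3·4^k + 7^k.

Base cases: L(1) = 19 and 3·4^1 + 7^1 = 19; L(2) = 97 and 3·4^2 + 7^2 = 97.
Assume L(j) = 3·4^j + 7^j for all 1 ≤ j ≤ m, where m ≥ 2.
Then L(m+1) = 11L(m) − 28L(m−1) = 11·(3·4^m + 7^m) − 28·(3·4^{m−1} + 7^{m−1}) = 3·(11·4 − 28)4^{m−1} + (11·7 − 28)7^{m−1} = 48·4^{m−1} + 49·7^{m−1} = 3·4^{m+1} + 7^{m+1}.
Hence L(k) = 3·4^k + 7^k for every k ≥ 1, by strong induction.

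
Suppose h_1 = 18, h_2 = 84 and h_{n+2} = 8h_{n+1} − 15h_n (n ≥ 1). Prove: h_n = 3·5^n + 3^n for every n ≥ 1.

Base cases: h_1 = 18 and 3·5^1 + 3^1 = 18; h_2 = 84 and 3·5^2 + 3^2 = 84.
Assume h_j = 3·5^j + 3^j for all 1 ≤ j ≤ r, where r ≥ 2.
Then h_{r+1} = 8h_r − 15h_{r−1} = 8·(3·5^r + 3^r) − 15·(3·5^{r−1} + 3^{r−1}) = 3·(8·5 − 15)5^{r−1} + (8·3 − 15)3^{r−1} = 75·5^{r−1} + 9·3^{r−1} = 3·5^{r+1} + 3^{r+1}.
This completes the inductive step, so h_n = 3·5^n + 3^n for all n ≥ 1.

h_n = 3·5^n + 3^n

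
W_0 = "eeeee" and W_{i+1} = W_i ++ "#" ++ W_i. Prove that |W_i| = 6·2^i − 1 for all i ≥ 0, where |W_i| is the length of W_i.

Base case: |W_0| = 5, and 6·2^0 − 1 = 5.
Assume |W_r| = 6·2^r − 1.
Then |W_{r+1}| = |W_r| + 1 + |W_r| = 2|W_r| + 1 = 2(6·2^r − 1) + 1 = 6·2^{r+1} − 2 + 1 = 6·2^{r+1} − 1.
Hence |W_i| = 6·2^i − 1 for every i ≥ 0, by induction.

|W_i| = 6·2^i − 1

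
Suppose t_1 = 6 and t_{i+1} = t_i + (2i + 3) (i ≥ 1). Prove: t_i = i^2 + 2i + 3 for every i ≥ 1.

Base case: t_1 = 6, and 1^2 + 2·1 + 3 = 6.
Assume t_r = r^2 + 2r + 3.
Then t_{r+1} = t_r + (2r + 3) = (r^2 + 2r + 3) + (2r + 3) = r^2 + 4r + 6,
and (r+1)^2 + 2·(r+1) + 3 = r^2 + 4r + 6.
By induction, t_i = i^2 + 2i + 3 for all i ≥ 1.

t_i = i^2 + 2i + 3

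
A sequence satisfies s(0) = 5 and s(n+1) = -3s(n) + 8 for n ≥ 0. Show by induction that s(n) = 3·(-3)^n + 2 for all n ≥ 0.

Base case: s(0) = 5, and 3·(-3)^0 + 2 = 3 + 2 = 5.
Assume s(r) = 3·(-3)^r + 2 for some r ≥ 0.
Then s(r+1) = -3s(r) + 8 = -3·(3·(-3)^r + 2) + 8 = -9·(-3)^r − 6 + 8 = 3·(-3)^{r+1} + 2.
Hence s(n) = 3·(-3)^n + 2 for every n ≥ 0, by induction.

s(n) = 3·(-3)^n + 2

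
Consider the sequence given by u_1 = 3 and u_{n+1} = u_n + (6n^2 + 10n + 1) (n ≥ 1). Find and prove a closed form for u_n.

Claim: u_n = 2n^3 + 2n^2 − 3n + 2.

Base case: u_1 = 3, and 2·1^3 + 2·1^2 − 3·1 + 2 = 3.
Assume u_k = 2k^3 + 2k^2 − 3k + 2.
Then u_{k+1} = u_k + (6k^2 + 10k + 1) = (2k^3 + 2k^2 − 3k + 2) + (6k^2 + 10k + 1) = 2k^3 + 8k^2 + 7k + 3,
and 2·(k+1)^3 + 2·(k+1)^2 − 3·(k+1) + 2 = 2k^3 + 8k^2 + 7k + 3.
By induction, u_n = 2n^3 + 2n^2 − 3n + 2 for all n ≥ 1.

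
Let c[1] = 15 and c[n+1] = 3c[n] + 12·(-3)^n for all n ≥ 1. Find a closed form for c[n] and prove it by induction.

Claim: c[n] = 3·3^n − 2·(-3)^n.

Base case: c[1] = 15, and 3·3^1 − 2·(-3)^1 = 9 + 6 = 15.
Assume c[r] = 3·3^r − 2·(-3)^r for some r ≥ 1.
Then c[r+1] = 3c[r] + 12·(-3)^r = 3·(3·3^r − 2·(-3)^r) + 12·(-3)^r = 3·3^{r+1} − 6·(-3)^r + 12·(-3)^r = 3·3^{r+1} + 6·(-3)^r = 3·3^{r+1} − 2·(-3)^{r+1}.
By induction, c[n] = 3·3^n − 2·(-3)^n for all n ≥ 1.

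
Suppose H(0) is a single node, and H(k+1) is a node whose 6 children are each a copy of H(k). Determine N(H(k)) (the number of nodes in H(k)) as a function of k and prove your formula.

Claim: N(H(k)) = (6^{k+1} − 1)/5.

Base case: N(H(0)) = 1, and (6^{0+1} − 1)/5 = 1.
Assume N(H(r)) = (6^{r+1} − 1)/5.
Then N(H(r+1)) = 1 + 6N(H(r)) = 1 + 6·(6^{r+1} − 1)/5 = 1 + (6^{r+2} − 6)/5 = (5 + 6^{r+2} − 6)/5 = (6^{r+2} − 1)/5.
So the formula holds for r+1, and by induction N(H(k)) = (6^{k+1} − 1)/5 for all k ≥ 0.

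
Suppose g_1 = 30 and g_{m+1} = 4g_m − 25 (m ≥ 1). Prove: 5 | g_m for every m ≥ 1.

Base case: g_1 = 30 = 5·6, so 5 | g_1.
Assume 5 | g_j, so g_j = 5t for some integer t.
Then g_{j+1} = 4g_j − 25 = 4·(5t) − 25 = 5(4t − 5), so 5 | g_{j+1}.
Hence 5 | g_m for every m ≥ 1, by induction.

5 | g_m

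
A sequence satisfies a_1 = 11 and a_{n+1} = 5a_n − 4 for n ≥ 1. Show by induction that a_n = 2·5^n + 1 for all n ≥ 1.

Base case: a_1 = 11, and 2·5^1 + 1 = 10 + 1 = 11.
Assume a_j = 2·5^j + 1 for some j ≥ 1.
Then a_{j+1} = 5a_j − 4 = 5·(2·5^j + 1) − 4 = 10·5^j + 5 − 4 = 2·5^{j+1} + 1.
Hence a_n = 2·5^n + 1 for every n ≥ 1, by induction.

a_n = 2·5^n + 1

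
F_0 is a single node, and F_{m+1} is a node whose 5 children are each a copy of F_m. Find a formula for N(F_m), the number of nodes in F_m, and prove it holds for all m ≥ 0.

Claim: N(F_m) = (5^{m+1} − 1)/4.

Base case: N(F_0) = 1, and (5^{0+1} − 1)/4 = 1.
Assume N(F_k) = (5^{k+1} − 1)/4.
Then N(F_{k+1}) = 1 + 5N(F_k) = 1 + 5·(5^{k+1} − 1)/4 = 1 + (5^{k+2} − 5)/4 = (4 + 5^{k+2} − 5)/4 = (5^{k+2} − 1)/4.
By induction, N(F_m) = (5^{m+1} − 1)/4 for all m ≥ 0.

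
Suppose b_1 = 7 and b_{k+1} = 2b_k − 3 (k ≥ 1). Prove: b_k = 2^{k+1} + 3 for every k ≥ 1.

Base case: b_1 = 7, and 2^{1+1} + 3 = 4 + 3 = 7.
Assume b_r = 2^{r+1} + 3 for some r ≥ 1.
Then b_{r+1} = 2b_r − 3 = 2·(2^{r+1} + 3) − 3 = 2^{r+2} + 6 − 3 = 2^{r+2} + 3.
This completes the inductive step, so b_k = 2^{k+1} + 3 for all k ≥ 1.

b_k = 2^{k+1} + 3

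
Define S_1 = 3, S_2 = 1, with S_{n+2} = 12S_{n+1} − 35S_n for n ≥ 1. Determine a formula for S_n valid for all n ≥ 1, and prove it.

Claim: S_n = -7^n + 2·5^n.

Base cases: S_1 = 3 and -7^1 + 2·5^1 = 3; S_2 = 1 and -7^2 + 2·5^2 = 1.
Assume S_j = -7^j + 2·5^j for all 1 ≤ j ≤ m, where m ≥ 2.
Then S_{m+1} = 12S_m − 35S_{m−1} = 12·(-7^m + 2·5^m) − 35·(-7^{m−1} + 2·5^{m−1}) = -(12·7 − 35)7^{m−1} + 2·(12·5 − 35)5^{m−1} = -49·7^{m−1} + 50·5^{m−1} = -7^{m+1} + 2·5^{m+1}.
Hence S_n = -7^n + 2·5^n for every n ≥ 1, by strong induction.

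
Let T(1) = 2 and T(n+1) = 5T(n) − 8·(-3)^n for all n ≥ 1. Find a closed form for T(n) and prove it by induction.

Claim: T(n) = 5^n + (-3)^n.

Base case: T(1) = 2, and 5^1 + (-3)^1 = 5 − 3 = 2.
Assume T(j) = 5^j + (-3)^j for some j ≥ 1.
Then T(j+1) = 5T(j) − 8·(-3)^j = 5·(5^j + (-3)^j) − 8·(-3)^j = 5^{j+1} + 5·(-3)^j − 8·(-3)^j = 5^{j+1} − 3·(-3)^j = 5^{j+1} + (-3)^{j+1}.
By induction, T(n) = 5^n + (-3)^n for all n ≥ 1.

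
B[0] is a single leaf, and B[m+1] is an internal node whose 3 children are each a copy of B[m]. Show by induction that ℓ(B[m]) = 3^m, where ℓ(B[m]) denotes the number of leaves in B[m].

Base case: ℓ(B[0]) = 1, and 3^0 = 1.
Assume ℓ(B[k]) = 3^k.
Then ℓ(B[k+1]) = 3·ℓ(B[k]) = 3·3^k = 3^{k+1}.
This completes the inductive step, so ℓ(B[m]) = 3^m for all m ≥ 0.

ℓ(B[m]) = 3^m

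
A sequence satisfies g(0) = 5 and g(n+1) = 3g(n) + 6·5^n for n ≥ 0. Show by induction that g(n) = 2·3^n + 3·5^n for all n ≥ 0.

Base case: g(0) = 5, and 2·3^0 + 3·5^0 = 2 + 3 = 5.
Assume g(r) = 2·3^r + 3·5^r for some r ≥ 0.
Then g(r+1) = 3g(r) + 6·5^r = 3·(2·3^r + 3·5^r) + 6·5^r = 2·3^{r+1} + 9·5^r + 6·5^r = 2·3^{r+1} + 15·5^r = 2·3^{r+1} + 3·5^{r+1}.
This completes the inductive step, so g(n) = 2·3^n + 3·5^n for all n ≥ 0.

g(n) = 2·3^n + 3·5^n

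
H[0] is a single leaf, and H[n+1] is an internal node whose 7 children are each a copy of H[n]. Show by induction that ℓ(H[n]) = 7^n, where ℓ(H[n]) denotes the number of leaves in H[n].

Base case: ℓ(H[0]) = 1, and 7^0 = 1.
Assume ℓ(H[m]) = 7^m.
Then ℓ(H[m+1]) = 7·ℓ(H[m]) = 7·7^m = 7^{m+1}.
This completes the inductive step, so ℓ(H[n]) = 7^n for all n ≥ 0.

ℓ(H[n]) = 7^n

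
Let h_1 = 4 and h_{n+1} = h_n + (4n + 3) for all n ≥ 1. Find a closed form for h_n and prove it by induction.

Claim: h_n = 2n^2 + n + 1.

Base case: h_1 = 4, and 2·1^2 + 1 + 1 = 4.
Assume h_r = 2r^2 + r + 1.
Then h_{r+1} = h_r + (4r + 3) = (2r^2 + r + 1) + (4r + 3) = 2r^2 + 5r + 4,
and 2·(r+1)^2 + (r+1) + 1 = 2r^2 + 5r + 4.
Hence h_n = 2n^2 + n + 1 for every n ≥ 1, by induction.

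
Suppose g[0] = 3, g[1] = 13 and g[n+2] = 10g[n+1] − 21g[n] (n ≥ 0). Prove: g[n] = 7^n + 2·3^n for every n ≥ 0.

Base cases: g[0] = 3 and 7^0 + 2·3^0 = 3; g[1] = 13 and 7^1 + 2·3^1 = 13.
Assume g[j] = 7^j + 2·3^j for all 0 ≤ j ≤ k, where k ≥ 1.
Then g[k+1] = 10g[k] − 21g[k−1] = 10·(7^k + 2·3^k) − 21·(7^{k−1} + 2·3^{k−1}) = (10·7 − 21)7^{k−1} + 2·(10·3 − 21)3^{k−1} = 49·7^{k−1} + 18·3^{k−1} = 7^{k+1} + 2·3^{k+1}.
So the formula holds for k+1, and by strong induction g[n] = 7^n + 2·3^n for all n ≥ 0.

g[n] = 7^n + 2·3^n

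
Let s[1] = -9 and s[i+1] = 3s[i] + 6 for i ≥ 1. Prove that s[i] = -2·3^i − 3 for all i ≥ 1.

Base case: s[1] = -9, and -2·3^1 − 3 = -6 − 3 = -9.
Assume s[j] = -2·3^j − 3 for some j ≥ 1.
Then s[j+1] = 3s[j] + 6 = 3·(-2·3^j − 3) + 6 = -6·3^j − 9 + 6 = -2·3^{j+1} − 3.
This completes the inductive step, so s[i] = -2·3^i − 3 for all i ≥ 1.

s[i] = -2·3^i − 3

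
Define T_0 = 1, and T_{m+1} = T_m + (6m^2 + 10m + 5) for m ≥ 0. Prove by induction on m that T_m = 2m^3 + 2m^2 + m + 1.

Base case: T_0 = 1, and 2·0^3 + 2·0^2 + 0 + 1 = 1.
Assume T_k = 2k^3 + 2k^2 + k + 1.
Then T_{k+1} = T_k + (6k^2 + 10k + 5) = (2k^3 + 2k^2 + k + 1) + (6k^2 + 10k + 5) = 2k^3 + 8k^2 + 11k + 6,
and 2·(k+1)^3 + 2·(k+1)^2 + (k+1) + 1 = 2k^3 + 8k^2 + 11k + 6.
Hence T_m = 2m^3 + 2m^2 + m + 1 for every m ≥ 0, by induction.

T_m = 2m^3 + 2m^2 + m + 1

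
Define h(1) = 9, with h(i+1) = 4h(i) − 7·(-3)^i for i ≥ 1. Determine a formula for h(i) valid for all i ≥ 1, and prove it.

Claim: h(i) = 3·4^i + (-3)^i.

Base case: h(1) = 9, and 3·4^1 + (-3)^1 = 12 − 3 = 9.
Assume h(m) = 3·4^m + (-3)^m for some m ≥ 1.
Then h(m+1) = 4h(m) − 7·(-3)^m = 4·(3·4^m + (-3)^m) − 7·(-3)^m = 3·4^{m+1} + 4·(-3)^m − 7·(-3)^m = 3·4^{m+1} − 3·(-3)^m = 3·4^{m+1} + (-3)^{m+1}.
Hence h(i) = 3·4^i + (-3)^i for every i ≥ 1, by induction.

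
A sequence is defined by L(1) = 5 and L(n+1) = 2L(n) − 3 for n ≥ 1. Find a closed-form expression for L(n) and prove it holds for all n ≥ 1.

Claim: L(n) = 2^n + 3.

Base case: L(1) = 5, and 2^1 + 3 = 2 + 3 = 5.
Assume L(r) = 2^r + 3 for some r ≥ 1.
Then L(r+1) = 2L(r) − 3 = 2·(2^r + 3) − 3 = 2^{r+1} + 6 − 3 = 2^{r+1} + 3.
This completes the inductive step, so L(n) = 2^n + 3 for all n ≥ 1.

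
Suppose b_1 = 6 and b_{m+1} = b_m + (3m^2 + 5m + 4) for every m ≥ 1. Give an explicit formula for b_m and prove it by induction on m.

Claim: b_m = m^3 + m^2 + 2m + 2.

Base case: b_1 = 6, and 1^3 + 1^2 + 2·1 + 2 = 6.
Assume b_k = k^3 + k^2 + 2k + 2.
Then b_{k+1} = b_k + (3k^2 + 5k + 4) = (k^3 + k^2 + 2k + 2) + (3k^2 + 5k + 4) = k^3 + 4k^2 + 7k + 6,
and (k+1)^3 + (k+1)^2 + 2·(k+1) + 2 = k^3 + 4k^2 + 7k + 6.
Hence b_m = m^3 + m^2 + 2m + 2 for every m ≥ 1, by induction.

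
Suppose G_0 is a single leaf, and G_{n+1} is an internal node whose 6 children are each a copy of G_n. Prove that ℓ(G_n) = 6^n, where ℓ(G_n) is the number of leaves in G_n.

Base case: ℓ(G_0) = 1, and 6^0 = 1.
Assume ℓ(G_j) = 6^j.
Then ℓ(G_{j+1}) = 6·ℓ(G_j) = 6·6^j = 6^{j+1}.
This completes the inductive step, so ℓ(G_n) = 6^n for all n ≥ 0.

ℓ(G_n) = 6^n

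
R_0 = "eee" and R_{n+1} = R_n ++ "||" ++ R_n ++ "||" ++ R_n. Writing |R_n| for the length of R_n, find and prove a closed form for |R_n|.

Claim: |R_n| = 5·3^n − 2.

Base case: |R_0| = 3, and 5·3^0 − 2 = 3.
Assume |R_j| = 5·3^j − 2.
Then |R_{j+1}| = 3|R_j| + 4 = 3(5·3^j − 2) + 4 = 5·3^{j+1} − 6 + 4 = 5·3^{j+1} − 2.
So the formula holds for j+1, and by induction |R_n| = 5·3^n − 2 for all n ≥ 0.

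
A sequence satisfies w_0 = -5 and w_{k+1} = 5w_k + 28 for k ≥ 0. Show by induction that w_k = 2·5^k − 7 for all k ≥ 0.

Base case: w_0 = -5, and 2·5^0 − 7 = 2 − 7 = -5.
Assume w_r = 2·5^r − 7 for some r ≥ 0.
Then w_{r+1} = 5w_r + 28 = 5·(2·5^r − 7) + 28 = 10·5^r − 35 + 28 = 2·5^{r+1} − 7.
This completes the inductive step, so w_k = 2·5^k − 7 for all k ≥ 0.

w_k = 2·5^k − 7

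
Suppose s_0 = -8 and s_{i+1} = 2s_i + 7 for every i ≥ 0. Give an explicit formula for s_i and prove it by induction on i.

Claim: s_i = -2^i − 7.

Base case: s_0 = -8, and -2^0 − 7 = -1 − 7 = -8.
Assume s_m = -2^m − 7 for some m ≥ 0.
Then s_{m+1} = 2s_m + 7 = 2·(-2^m − 7) + 7 = -2^{m+1} − 14 + 7 = -2^{m+1} − 7.
By induction, s_i = -2^i − 7 for all i ≥ 0.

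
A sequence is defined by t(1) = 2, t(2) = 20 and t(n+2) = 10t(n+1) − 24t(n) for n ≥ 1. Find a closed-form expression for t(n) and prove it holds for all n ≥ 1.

Claim: t(n) = 6^n − 4^n.

Base cases: t(1) = 2 and 6^1 − 4^1 = 2; t(2) = 20 and 6^2 − 4^2 = 20.
Assume t(j) = 6^j − 4^j for all 1 ≤ j ≤ r, where r ≥ 2.
Then t(r+1) = 10t(r) − 24t(r−1) = 10·(6^r − 4^r) − 24·(6^{r−1} − 4^{r−1}) = (10·6 − 24)6^{r−1} − (10·4 − 24)4^{r−1} = 36·6^{r−1} − 16·4^{r−1} = 6^{r+1} − 4^{r+1}.
This completes the inductive step, so t(n) = 6^n − 4^n for all n ≥ 1.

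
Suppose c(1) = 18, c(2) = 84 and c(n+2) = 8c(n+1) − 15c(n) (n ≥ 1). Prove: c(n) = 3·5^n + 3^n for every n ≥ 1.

Base cases: c(1) = 18 and 3·5^1 + 3^1 = 18; c(2) = 84 and 3·5^2 + 3^2 = 84.
Assume c(i) = 3·5^i + 3^i for all 1 ≤ i ≤ j, where j ≥ 2.
Then c(j+1) = 8c(j) − 15c(j−1) = 8·(3·5^j + 3^j) − 15·(3·5^{j−1} + 3^{j−1}) = 3·(8·5 − 15)5^{j−1} + (8·3 − 15)3^{j−1} = 75·5^{j−1} + 9·3^{j−1} = 3·5^{j+1} + 3^{j+1}.
So the formula holds for j+1, and by strong induction c(n) = 3·5^n + 3^n for all n ≥ 1.

c(n) = 3·5^n + 3^n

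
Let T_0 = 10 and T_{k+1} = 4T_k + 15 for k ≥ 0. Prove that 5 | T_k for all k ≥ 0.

Base case: T_0 = 10 = 5·2, so 5 | T_0.
Assume 5 | T_j, so T_j = 5t for some integer t.
Then T_{j+1} = 4T_j + 15 = 4·(5t) + 15 = 5(4t + 3), so 5 | T_{j+1}.
Hence 5 | T_k for every k ≥ 0, by induction.

5 | T_k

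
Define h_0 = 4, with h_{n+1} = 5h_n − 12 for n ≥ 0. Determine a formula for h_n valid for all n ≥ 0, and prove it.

Claim: h_n = 5^n + 3.

Base case: h_0 = 4, and 5^0 + 3 = 1 + 3 = 4.
Assume h_k = 5^k + 3 for some k ≥ 0.
Then h_{k+1} = 5h_k − 12 = 5·(5^k + 3) − 12 = 5^{k+1} + 15 − 12 = 5^{k+1} + 3.
So the formula holds for k+1, and by induction h_n = 5^n + 3 for all n ≥ 0.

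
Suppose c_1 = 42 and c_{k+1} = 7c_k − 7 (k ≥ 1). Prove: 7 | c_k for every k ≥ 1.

Base case: c_1 = 42 = 7·6, so 7 | c_1.
Assume 7 | c_r, so c_r = 7t for some integer t.
Then c_{r+1} = 7c_r − 7 = 7·(7t) − 7 = 7(7t − 1), so 7 | c_{r+1}.
So the property holds for r+1, and by induction 7 | c_k for all k ≥ 1.

7 | c_k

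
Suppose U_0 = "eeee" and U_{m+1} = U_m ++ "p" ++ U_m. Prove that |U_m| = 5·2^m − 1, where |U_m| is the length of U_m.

Base case: |U_0| = 4, and 5·2^0 − 1 = 4.
Assume |U_r| = 5·2^r − 1.
Then |U_{r+1}| = |U_r| + 1 + |U_r| = 2|U_r| + 1 = 2(5·2^r − 1) + 1 = 5·2^{r+1} − 2 + 1 = 5·2^{r+1} − 1.
Hence |U_m| = 5·2^m − 1 for every m ≥ 0, by induction.

|U_m| = 5·2^m − 1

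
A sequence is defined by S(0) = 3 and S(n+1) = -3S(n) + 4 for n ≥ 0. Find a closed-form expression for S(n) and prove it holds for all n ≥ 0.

Claim: S(n) = 2·(-3)^n + 1.

Base case: S(0) = 3, and 2·(-3)^0 + 1 = 2 + 1 = 3.
Assume S(k) = 2·(-3)^k + 1 for some k ≥ 0.
Then S(k+1) = -3S(k) + 4 = -3·(2·(-3)^k + 1) + 4 = -6·(-3)^k − 3 + 4 = 2·(-3)^{k+1} + 1.
This completes the inductive step, so S(n) = 2·(-3)^n + 1 for all n ≥ 0.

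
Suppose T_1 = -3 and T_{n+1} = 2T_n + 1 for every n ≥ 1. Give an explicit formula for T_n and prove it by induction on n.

Claim: T_n = -2^n − 1.

Base case: T_1 = -3, and -2^1 − 1 = -2 − 1 = -3.
Assume T_k = -2^k − 1 for some k ≥ 1.
Then T_{k+1} = 2T_k + 1 = 2·(-2^k − 1) + 1 = -2^{k+1} − 2 + 1 = -2^{k+1} − 1.
By induction, T_n = -2^n − 1 for all n ≥ 1.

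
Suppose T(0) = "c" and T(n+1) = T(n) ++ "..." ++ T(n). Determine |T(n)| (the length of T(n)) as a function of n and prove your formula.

Claim: |T(n)| = 2^{n+2} − 3.

Base case: |T(0)| = 1, and 2^{0+2} − 3 = 1.
Assume |T(m)| = 2^{m+2} − 3.
Then |T(m+1)| = |T(m)| + 3 + |T(m)| = 2|T(m)| + 3 = 2(2^{m+2} − 3) + 3 = 2^{m+3} − 6 + 3 = 2^{m+3} − 3.
Hence |T(n)| = 2^{n+2} − 3 for every n ≥ 0, by induction.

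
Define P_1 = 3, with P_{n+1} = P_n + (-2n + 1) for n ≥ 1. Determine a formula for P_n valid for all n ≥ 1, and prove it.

Claim: P_n = -n^2 + 2n + 2.

Base case: P_1 = 3, and -1^2 + 2·1 + 2 = 3.
Assume P_k = -k^2 + 2k + 2.
Then P_{k+1} = P_k + (-2k + 1) = (-k^2 + 2k + 2) + (-2k + 1) = -k^2 + 3,
and -(k+1)^2 + 2·(k+1) + 2 = -k^2 + 3.
By induction, P_n = -n^2 + 2n + 2 for all n ≥ 1.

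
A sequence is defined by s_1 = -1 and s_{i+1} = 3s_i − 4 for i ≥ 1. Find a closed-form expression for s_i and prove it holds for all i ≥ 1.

Claim: s_i = -3^i + 2.

Base case: s_1 = -1, and -3^1 + 2 = -3 + 2 = -1.
Assume s_m = -3^m + 2 for some m ≥ 1.
Then s_{m+1} = 3s_m − 4 = 3·(-3^m + 2) − 4 = -3^{m+1} + 6 − 4 = -3^{m+1} + 2.
Hence s_i = -3^i + 2 for every i ≥ 1, by induction.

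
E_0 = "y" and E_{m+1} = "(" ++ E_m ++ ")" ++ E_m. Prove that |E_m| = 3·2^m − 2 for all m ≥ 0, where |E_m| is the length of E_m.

Base case: |E_0| = 1, and 3·2^0 − 2 = 1.
Assume |E_k| = 3·2^k − 2.
Then |E_{k+1}| = 1 + |E_k| + 1 + |E_k| = 2|E_k| + 2 = 2(3·2^k − 2) + 2 = 3·2^{k+1} − 4 + 2 = 3·2^{k+1} − 2.
This completes the inductive step, so |E_m| = 3·2^m − 2 for all m ≥ 0.

|E_m| = 3·2^m − 2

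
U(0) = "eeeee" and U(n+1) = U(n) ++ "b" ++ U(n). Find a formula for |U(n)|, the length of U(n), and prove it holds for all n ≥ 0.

Claim: |U(n)| = 6·2^n − 1.

Base case: |U(0)| = 5, and 6·2^0 − 1 = 5.
Assume |U(j)| = 6·2^j − 1.
Then |U(j+1)| = |U(j)| + 1 + |U(j)| = 2|U(j)| + 1 = 2(6·2^j − 1) + 1 = 6·2^{j+1} − 2 + 1 = 6·2^{j+1} − 1.
By induction, |U(n)| = 6·2^n − 1 for all n ≥ 0.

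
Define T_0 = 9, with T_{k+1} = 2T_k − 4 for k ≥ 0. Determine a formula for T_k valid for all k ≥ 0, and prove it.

Claim: T_k = 5·2^k + 4.

Base case: T_0 = 9, and 5·2^0 + 4 = 5 + 4 = 9.
Assume T_j = 5·2^j + 4 for some j ≥ 0.
Then T_{j+1} = 2T_j − 4 = 2·(5·2^j + 4) − 4 = 10·2^j + 8 − 4 = 5·2^{j+1} + 4.
Hence T_k = 5·2^k + 4 for every k ≥ 0, by induction.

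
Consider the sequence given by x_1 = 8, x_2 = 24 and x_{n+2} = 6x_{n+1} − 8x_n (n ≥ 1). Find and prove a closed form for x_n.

Claim: x_n = 4^n + 2·2^n.

Base cases: x_1 = 8 and 4^1 + 2·2^1 = 8; x_2 = 24 and 4^2 + 2·2^2 = 24.
Assume x_j = 4^j + 2·2^j for all 1 ≤ j ≤ k, where k ≥ 2.
Then x_{k+1} = 6x_k − 8x_{k−1} = 6·(4^k + 2·2^k) − 8·(4^{k−1} + 2·2^{k−1}) = (6·4 − 8)4^{k−1} + 2·(6·2 − 8)2^{k−1} = 16·4^{k−1} + 8·2^{k−1} = 4^{k+1} + 2·2^{k+1}.
By strong induction, x_n = 4^n + 2·2^n for all n ≥ 1.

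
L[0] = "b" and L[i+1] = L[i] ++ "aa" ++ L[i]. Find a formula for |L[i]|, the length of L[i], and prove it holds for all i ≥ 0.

Claim: |L[i]| = 3·2^i − 2.

Base case: |L[0]| = 1, and 3·2^0 − 2 = 1.
Assume |L[j]| = 3·2^j − 2.
Then |L[j+1]| = |L[j]| + 2 + |L[j]| = 2|L[j]| + 2 = 2(3·2^j − 2) + 2 = 3·2^{j+1} − 4 + 2 = 3·2^{j+1} − 2.
By induction, |L[i]| = 3·2^i − 2 for all i ≥ 0.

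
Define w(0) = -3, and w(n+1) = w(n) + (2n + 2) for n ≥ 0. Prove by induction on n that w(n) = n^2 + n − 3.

Base case: w(0) = -3, and 0^2 + 0 − 3 = -3.
Assume w(k) = k^2 + k − 3.
Then w(k+1) = w(k) + (2k + 2) = (k^2 + k − 3) + (2k + 2) = k^2 + 3k − 1,
and (k+1)^2 + (k+1) − 3 = k^2 + 3k − 1.
Hence w(n) = n^2 + n − 3 for every n ≥ 0, by induction.

w(n) = n^2 + n − 3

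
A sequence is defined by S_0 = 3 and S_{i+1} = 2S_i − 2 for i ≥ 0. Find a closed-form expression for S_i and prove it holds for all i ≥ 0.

Claim: S_i = 2^i + 2.

Base case: S_0 = 3, and 2^0 + 2 = 1 + 2 = 3.
Assume S_j = 2^j + 2 for some j ≥ 0.
Then S_{j+1} = 2S_j − 2 = 2·(2^j + 2) − 2 = 2^{j+1} + 4 − 2 = 2^{j+1} + 2.
By induction, S_i = 2^i + 2 for all i ≥ 0.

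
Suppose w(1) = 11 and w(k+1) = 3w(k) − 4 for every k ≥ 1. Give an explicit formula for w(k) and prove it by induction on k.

Claim: w(k) = 3^{k+1} + 2.

Base case: w(1) = 11, and 3^{1+1} + 2 = 9 + 2 = 11.
Assume w(r) = 3^{r+1} + 2 for some r ≥ 1.
Then w(r+1) = 3w(r) − 4 = 3·(3^{r+1} + 2) − 4 = 3^{r+2} + 6 − 4 = 3^{r+2} + 2.
Hence w(k) = 3^{k+1} + 2 for every k ≥ 1, by induction.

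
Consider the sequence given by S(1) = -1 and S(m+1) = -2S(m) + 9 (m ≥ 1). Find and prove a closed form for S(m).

Claim: S(m) = 2·(-2)^m + 3.

Base case: S(1) = -1, and 2·(-2)^1 + 3 = -4 + 3 = -1.
Assume S(k) = 2·(-2)^k + 3 for some k ≥ 1.
Then S(k+1) = -2S(k) + 9 = -2·(2·(-2)^k + 3) + 9 = -4·(-2)^k − 6 + 9 = 2·(-2)^{k+1} + 3.
Hence S(m) = 2·(-2)^m + 3 for every m ≥ 1, by induction.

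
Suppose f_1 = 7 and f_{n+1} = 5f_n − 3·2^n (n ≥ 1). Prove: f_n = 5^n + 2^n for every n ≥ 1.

Base case: f_1 = 7, and 5^1 + 2^1 = 5 + 2 = 7.
Assume f_k = 5^k + 2^k for some k ≥ 1.
Then f_{k+1} = 5f_k − 3·2^k = 5·(5^k + 2^k) − 3·2^k = 5^{k+1} + 5·2^k − 3·2^k = 5^{k+1} + 2·2^k = 5^{k+1} + 2^{k+1}.
This completes the inductive step, so f_n = 5^n + 2^n for all n ≥ 1.

f_n = 5^n + 2^n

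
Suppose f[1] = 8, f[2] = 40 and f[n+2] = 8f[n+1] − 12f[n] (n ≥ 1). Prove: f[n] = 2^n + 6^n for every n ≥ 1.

Base cases: f[1] = 8 and 2^1 + 6^1 = 8; f[2] = 40 and 2^2 + 6^2 = 40.
Assume f[i] = 2^i + 6^i for all 1 ≤ i ≤ j, where j ≥ 2.
Then f[j+1] = 8f[j] − 12f[j−1] = 8·(2^j + 6^j) − 12·(2^{j−1} + 6^{j−1}) = (8·2 − 12)2^{j−1} + (8·6 − 12)6^{j−1} = 4·2^{j−1} + 36·6^{j−1} = 2^{j+1} + 6^{j+1}.
This completes the inductive step, so f[n] = 2^n + 6^n for all n ≥ 1.

f[n] = 2^n + 6^n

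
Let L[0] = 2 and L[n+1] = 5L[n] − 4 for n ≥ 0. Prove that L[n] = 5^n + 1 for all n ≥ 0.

Base case: L[0] = 2, and 5^0 + 1 = 1 + 1 = 2.
Assume L[j] = 5^j + 1 for some j ≥ 0.
Then L[j+1] = 5L[j] − 4 = 5·(5^j + 1) − 4 = 5^{j+1} + 5 − 4 = 5^{j+1} + 1.
This completes the inductive step, so L[n] = 5^n + 1 for all n ≥ 0.

L[n] = 5^n + 1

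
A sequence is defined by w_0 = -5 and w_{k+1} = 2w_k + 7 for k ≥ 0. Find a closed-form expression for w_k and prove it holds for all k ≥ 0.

Claim: w_k = 2^{k+1} − 7.

Base case: w_0 = -5, and 2^{0+1} − 7 = 2 − 7 = -5.
Assume w_j = 2^{j+1} − 7 for some j ≥ 0.
Then w_{j+1} = 2w_j + 7 = 2·(2^{j+1} − 7) + 7 = 2^{j+2} − 14 + 7 = 2^{j+2} − 7.
So the formula holds for j+1, and by induction w_k = 2^{k+1} − 7 for all k ≥ 0.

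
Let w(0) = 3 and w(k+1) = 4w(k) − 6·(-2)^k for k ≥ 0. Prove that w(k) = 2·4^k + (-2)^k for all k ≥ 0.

Base case: w(0) = 3, and 2·4^0 + (-2)^0 = 2 + 1 = 3.
Assume w(r) = 2·4^r + (-2)^r for some r ≥ 0.
Then w(r+1) = 4w(r) − 6·(-2)^r = 4·(2·4^r + (-2)^r) − 6·(-2)^r = 2·4^{r+1} + 4·(-2)^r − 6·(-2)^r = 2·4^{r+1} − 2·(-2)^r = 2·4^{r+1} + (-2)^{r+1}.
This completes the inductive step, so w(k) = 2·4^k + (-2)^k for all k ≥ 0.

w(k) = 2·4^k + (-2)^k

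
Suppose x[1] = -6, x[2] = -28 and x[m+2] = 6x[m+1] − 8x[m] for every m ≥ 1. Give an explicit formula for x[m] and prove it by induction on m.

Claim: x[m] = 2^m − 2·4^m.

Base cases: x[1] = -6 and 2^1 − 2·4^1 = -6; x[2] = -28 and 2^2 − 2·4^2 = -28.
Assume x[j] = 2^j − 2·4^j for all 1 ≤ j ≤ r, where r ≥ 2.
Then x[r+1] = 6x[r] − 8x[r−1] = 6·(2^r − 2·4^r) − 8·(2^{r−1} − 2·4^{r−1}) = (6·2 − 8)2^{r−1} − 2·(6·4 − 8)4^{r−1} = 4·2^{r−1} − 32·4^{r−1} = 2^{r+1} − 2·4^{r+1}.
This completes the inductive step, so x[m] = 2^m − 2·4^m for all m ≥ 1.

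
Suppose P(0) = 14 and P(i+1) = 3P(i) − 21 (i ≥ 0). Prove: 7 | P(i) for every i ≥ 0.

Base case: P(0) = 14 = 7·2, so 7 | P(0).
Assume 7 | P(k), so P(k) = 7t for some integer t.
Then P(k+1) = 3P(k) − 21 = 3·(7t) − 21 = 7(3t − 3), so 7 | P(k+1).
By induction, 7 | P(i) for all i ≥ 0.

7 | P(i)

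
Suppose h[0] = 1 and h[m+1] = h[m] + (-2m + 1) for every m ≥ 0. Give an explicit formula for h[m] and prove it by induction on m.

Claim: h[m] = -m^2 + 2m + 1.

Base case: h[0] = 1, and -0^2 + 2·0 + 1 = 1.
Assume h[k] = -k^2 + 2k + 1.
Then h[k+1] = h[k] + (-2k + 1) = (-k^2 + 2k + 1) + (-2k + 1) = -k^2 + 2,
and -(k+1)^2 + 2·(k+1) + 1 = -k^2 + 2.
Hence h[m] = -m^2 + 2m + 1 for every m ≥ 0, by induction.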